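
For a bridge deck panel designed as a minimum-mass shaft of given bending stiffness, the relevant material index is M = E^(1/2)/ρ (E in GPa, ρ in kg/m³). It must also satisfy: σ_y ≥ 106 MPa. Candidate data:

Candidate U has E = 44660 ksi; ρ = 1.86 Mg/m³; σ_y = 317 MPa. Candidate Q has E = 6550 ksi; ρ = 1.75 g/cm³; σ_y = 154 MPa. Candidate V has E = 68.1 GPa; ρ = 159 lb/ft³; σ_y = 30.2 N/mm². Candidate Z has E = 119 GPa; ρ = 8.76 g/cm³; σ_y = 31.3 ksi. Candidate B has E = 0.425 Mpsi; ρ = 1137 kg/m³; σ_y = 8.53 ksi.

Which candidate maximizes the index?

Screen on constraints: σ_y ≥ 106 MPa. Survivors: candidate U, candidate Q, candidate Z.
After converting to SI:
  candidate U: E = 307.9 GPa, ρ = 1860 kg/m³
  candidate Q: E = 45.16 GPa, ρ = 1750 kg/m³
  candidate Z: E = 119.0 GPa, ρ = 8760 kg/m³
  candidate U: M = 9.43×10⁻³
  candidate Q: M = 3.84×10⁻³
  candidate Z: M = 1.25×10⁻³
The maximum is for candidate U.

candidate U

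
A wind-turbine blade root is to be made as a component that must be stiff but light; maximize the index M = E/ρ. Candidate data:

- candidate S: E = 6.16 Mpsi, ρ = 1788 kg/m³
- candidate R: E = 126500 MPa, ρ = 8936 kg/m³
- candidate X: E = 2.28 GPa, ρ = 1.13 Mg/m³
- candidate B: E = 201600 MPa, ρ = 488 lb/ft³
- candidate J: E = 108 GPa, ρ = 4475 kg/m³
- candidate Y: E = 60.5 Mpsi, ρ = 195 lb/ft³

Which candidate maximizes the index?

Convert each candidate to consistent units, then evaluate M:
  candidate S: E = 42.47 GPa, ρ = 1788 kg/m³
  candidate R: E = 126.5 GPa, ρ = 8936 kg/m³
  candidate X: E = 2.280 GPa, ρ = 1130 kg/m³
  candidate B: E = 201.6 GPa, ρ = 7817 kg/m³
  candidate J: E = 108.0 GPa, ρ = 4475 kg/m³
  candidate Y: E = 417.1 GPa, ρ = 3124 kg/m³
  candidate Y: M = 134 MN·m/kg
  candidate B: M = 25.8 MN·m/kg
  candidate J: M = 24.1 MN·m/kg
  candidate S: M = 23.8 MN·m/kg
  candidate R: M = 14.2 MN·m/kg
  candidate X: M = 2.02 MN·m/kg
Candidate Y has the largest M.

candidate Y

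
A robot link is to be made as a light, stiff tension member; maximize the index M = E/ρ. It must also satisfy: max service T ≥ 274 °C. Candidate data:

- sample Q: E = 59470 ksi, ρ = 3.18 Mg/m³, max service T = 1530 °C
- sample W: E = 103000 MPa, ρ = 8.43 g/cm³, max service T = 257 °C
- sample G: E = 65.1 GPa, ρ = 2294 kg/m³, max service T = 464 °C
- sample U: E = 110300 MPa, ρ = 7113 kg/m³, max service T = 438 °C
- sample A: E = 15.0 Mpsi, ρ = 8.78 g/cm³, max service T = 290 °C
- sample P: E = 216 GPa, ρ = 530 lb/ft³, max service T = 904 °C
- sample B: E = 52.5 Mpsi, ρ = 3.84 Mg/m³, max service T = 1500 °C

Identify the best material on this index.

Screen on constraints: max service T ≥ 274 °C. Survivors: sample Q, sample G, sample U, sample A, sample P, sample B.
Normalizing units and computing the index:
  sample Q: E = 410.0 GPa, ρ = 3180 kg/m³
  sample G: E = 65.10 GPa, ρ = 2294 kg/m³
  sample U: E = 110.3 GPa, ρ = 7113 kg/m³
  sample A: E = 103.4 GPa, ρ = 8780 kg/m³
  sample P: E = 216.0 GPa, ρ = 8490 kg/m³
  sample B: E = 362.0 GPa, ρ = 3840 kg/m³
  sample Q: M = 129 MN·m/kg
  sample B: M = 94.3 MN·m/kg
  sample G: M = 28.4 MN·m/kg
  sample P: M = 25.4 MN·m/kg
  sample U: M = 15.5 MN·m/kg
  sample A: M = 11.8 MN·m/kg
Sample Q has the largest M.

sample Q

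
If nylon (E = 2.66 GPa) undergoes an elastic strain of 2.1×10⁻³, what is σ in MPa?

5.59 MPa

σ = E·ε = 2660 MPa × 2.1×10⁻³ = 5.59 MPa.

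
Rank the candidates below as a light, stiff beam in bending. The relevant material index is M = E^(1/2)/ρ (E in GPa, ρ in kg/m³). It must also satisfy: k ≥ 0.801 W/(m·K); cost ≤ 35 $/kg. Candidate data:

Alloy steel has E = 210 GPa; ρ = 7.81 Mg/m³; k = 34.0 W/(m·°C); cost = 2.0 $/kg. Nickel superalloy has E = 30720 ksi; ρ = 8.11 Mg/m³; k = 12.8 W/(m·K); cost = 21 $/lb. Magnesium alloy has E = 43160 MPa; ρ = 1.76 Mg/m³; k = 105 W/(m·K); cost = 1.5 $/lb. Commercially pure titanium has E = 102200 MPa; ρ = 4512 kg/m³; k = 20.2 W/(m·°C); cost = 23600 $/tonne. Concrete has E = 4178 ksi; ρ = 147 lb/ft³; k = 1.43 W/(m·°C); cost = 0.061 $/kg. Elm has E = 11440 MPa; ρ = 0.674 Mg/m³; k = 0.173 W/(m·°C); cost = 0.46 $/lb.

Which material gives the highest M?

magnesium alloy

Screen on constraints: k ≥ 0.801 W/(m·K); cost ≤ 35 $/kg. Survivors: alloy steel, magnesium alloy, commercially pure titanium, concrete.
In SI units:
  alloy steel: E = 210.0 GPa, ρ = 7810 kg/m³
  magnesium alloy: E = 43.16 GPa, ρ = 1760 kg/m³
  commercially pure titanium: E = 102.2 GPa, ρ = 4512 kg/m³
  concrete: E = 28.81 GPa, ρ = 2355 kg/m³
  magnesium alloy: M = 3.73×10⁻³
  concrete: M = 2.28×10⁻³
  commercially pure titanium: M = 2.24×10⁻³
  alloy steel: M = 1.86×10⁻³
Magnesium alloy ranks first.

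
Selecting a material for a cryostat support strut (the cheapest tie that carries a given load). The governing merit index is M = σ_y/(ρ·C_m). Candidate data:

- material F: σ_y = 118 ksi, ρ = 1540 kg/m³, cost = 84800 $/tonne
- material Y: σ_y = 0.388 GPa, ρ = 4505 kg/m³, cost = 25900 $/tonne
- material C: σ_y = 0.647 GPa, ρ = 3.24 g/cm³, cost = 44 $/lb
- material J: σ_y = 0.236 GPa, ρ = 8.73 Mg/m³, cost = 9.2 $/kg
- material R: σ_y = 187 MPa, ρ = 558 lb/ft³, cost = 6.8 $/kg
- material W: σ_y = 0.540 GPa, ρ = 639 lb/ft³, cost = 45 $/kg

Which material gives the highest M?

Putting every candidate on a common basis:
  material F: σ_y = 813.6 MPa, ρ = 1540 kg/m³, cost = 84.80 $/kg
  material Y: σ_y = 388.0 MPa, ρ = 4505 kg/m³, cost = 25.90 $/kg
  material C: σ_y = 647.0 MPa, ρ = 3240 kg/m³, cost = 97.00 $/kg
  material J: σ_y = 236.0 MPa, ρ = 8730 kg/m³, cost = 9.200 $/kg
  material R: σ_y = 187.0 MPa, ρ = 8938 kg/m³, cost = 6.800 $/kg
  material W: σ_y = 540.0 MPa, ρ = 10240 kg/m³, cost = 45.00 $/kg
  material F: M = 6.23 kN·m per $
  material Y: M = 3.33 kN·m per $
  material R: M = 3.08 kN·m per $
  material J: M = 2.94 kN·m per $
  material C: M = 2.06 kN·m per $
  material W: M = 1.17 kN·m per $
Material F has the largest M.

material F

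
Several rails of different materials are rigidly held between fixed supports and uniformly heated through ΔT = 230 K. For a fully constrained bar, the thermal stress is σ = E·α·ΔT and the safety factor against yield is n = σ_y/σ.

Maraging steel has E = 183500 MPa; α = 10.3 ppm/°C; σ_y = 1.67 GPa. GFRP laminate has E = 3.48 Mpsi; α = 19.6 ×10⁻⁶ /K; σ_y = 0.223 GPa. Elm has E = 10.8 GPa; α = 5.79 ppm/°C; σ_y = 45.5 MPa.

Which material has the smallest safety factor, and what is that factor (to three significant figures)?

In consistent units (E in GPa, α in ×10⁻⁶/K, σ_y in MPa):
  maraging steel: E = 183.5, α = 10.3, σ_y = 1670 → σ = 435 MPa, n = 3.84
  GFRP laminate: E = 23.99, α = 19.6, σ_y = 223.0 → σ = 108 MPa, n = 2.06
  elm: E = 10.80, α = 5.79, σ_y = 45.50 → σ = 14.4 MPa, n = 3.16
GFRP laminate has the lowest safety factor, n = 2.06.

GFRP laminate, n = 2.06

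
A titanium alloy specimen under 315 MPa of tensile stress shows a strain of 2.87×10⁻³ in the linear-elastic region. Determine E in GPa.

110 GPa

E = σ/ε = 315 MPa / 2.87×10⁻³ = 109800 MPa = 110 GPa.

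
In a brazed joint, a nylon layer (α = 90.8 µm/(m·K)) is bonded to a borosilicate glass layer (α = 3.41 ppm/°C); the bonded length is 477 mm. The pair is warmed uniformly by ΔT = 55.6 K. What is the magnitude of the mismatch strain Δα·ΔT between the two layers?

Δα = |90.8 − 3.41|×10⁻⁶/K = 87.4×10⁻⁶/K.
Mismatch strain = Δα·ΔT = 87.4×10⁻⁶ × 55.6 = 4.86×10⁻³.

4.86×10⁻³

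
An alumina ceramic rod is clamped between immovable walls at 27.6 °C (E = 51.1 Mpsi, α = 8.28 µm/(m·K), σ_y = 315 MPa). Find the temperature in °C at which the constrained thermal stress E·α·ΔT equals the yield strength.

136 °C

E = 51.1 Mpsi = 352.3 GPa.
E·α·ΔT = 315.0 MPa ⇒ ΔT = 315.0 / (352.3×10³ × 8.28×10⁻⁶) = 108.0 K.
T = 27.6 + 108.0 = 135.6 °C.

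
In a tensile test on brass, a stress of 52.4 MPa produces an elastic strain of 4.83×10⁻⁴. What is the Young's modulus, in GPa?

E = σ/ε = 52.4 MPa / 4.83×10⁻⁴ = 108500 MPa = 108 GPa.

108 GPa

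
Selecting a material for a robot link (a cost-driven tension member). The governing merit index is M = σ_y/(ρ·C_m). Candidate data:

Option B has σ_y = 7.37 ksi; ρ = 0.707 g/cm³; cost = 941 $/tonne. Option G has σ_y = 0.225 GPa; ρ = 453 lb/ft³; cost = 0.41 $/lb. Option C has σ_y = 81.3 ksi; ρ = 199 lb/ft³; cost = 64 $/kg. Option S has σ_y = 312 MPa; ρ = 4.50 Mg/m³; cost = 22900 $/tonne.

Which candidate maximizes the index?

option B

Convert each candidate to consistent units, then evaluate M:
  option B: σ_y = 50.81 MPa, ρ = 707.0 kg/m³, cost = 0.9410 $/kg
  option G: σ_y = 225.0 MPa, ρ = 7256 kg/m³, cost = 0.9039 $/kg
  option C: σ_y = 560.5 MPa, ρ = 3188 kg/m³, cost = 64.00 $/kg
  option S: σ_y = 312.0 MPa, ρ = 4500 kg/m³, cost = 22.90 $/kg
  option B: M = 76.4 kN·m per $
  option G: M = 34.3 kN·m per $
  option S: M = 3.03 kN·m per $
  option C: M = 2.75 kN·m per $
The maximum is for option B.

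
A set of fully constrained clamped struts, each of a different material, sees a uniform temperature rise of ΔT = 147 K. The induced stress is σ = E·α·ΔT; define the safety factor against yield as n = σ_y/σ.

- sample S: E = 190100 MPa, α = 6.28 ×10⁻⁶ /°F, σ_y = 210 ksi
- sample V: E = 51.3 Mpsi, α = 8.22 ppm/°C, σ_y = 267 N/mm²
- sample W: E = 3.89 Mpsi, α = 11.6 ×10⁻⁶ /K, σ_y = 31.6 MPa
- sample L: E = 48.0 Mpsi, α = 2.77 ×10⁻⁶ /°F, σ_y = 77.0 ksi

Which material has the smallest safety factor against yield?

sample V

In consistent units (E in GPa, α in ×10⁻⁶/K, σ_y in MPa):
  sample S: E = 190.1, α = 11.3, σ_y = 1448 → σ = 316 MPa, n = 4.58
  sample V: E = 353.7, α = 8.22, σ_y = 267.0 → σ = 427 MPa, n = 0.625
  sample W: E = 26.82, α = 11.6, σ_y = 31.60 → σ = 45.7 MPa, n = 0.691
  sample L: E = 330.9, α = 4.99, σ_y = 530.9 → σ = 243 MPa, n = 2.19
Smallest n: sample V with n = 0.625.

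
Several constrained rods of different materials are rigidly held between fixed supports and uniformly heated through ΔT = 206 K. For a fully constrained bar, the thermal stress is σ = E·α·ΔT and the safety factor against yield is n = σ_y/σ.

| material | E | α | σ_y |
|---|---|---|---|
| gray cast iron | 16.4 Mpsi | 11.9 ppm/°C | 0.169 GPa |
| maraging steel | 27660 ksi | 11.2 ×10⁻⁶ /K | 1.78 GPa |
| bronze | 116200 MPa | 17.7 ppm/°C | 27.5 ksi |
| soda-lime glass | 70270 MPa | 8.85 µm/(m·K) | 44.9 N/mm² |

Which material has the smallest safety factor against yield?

soda-lime glass

Per material, after unit conversion:
  gray cast iron: E = 113.1, α = 11.9, σ_y = 169.0 → σ = 277 MPa, n = 0.610
  maraging steel: E = 190.7, α = 11.2, σ_y = 1780 → σ = 440 MPa, n = 4.05
  bronze: E = 116.2, α = 17.7, σ_y = 189.6 → σ = 424 MPa, n = 0.448
  soda-lime glass: E = 70.27, α = 8.85, σ_y = 44.90 → σ = 128 MPa, n = 0.350
The minimum is soda-lime glass at n = 0.350.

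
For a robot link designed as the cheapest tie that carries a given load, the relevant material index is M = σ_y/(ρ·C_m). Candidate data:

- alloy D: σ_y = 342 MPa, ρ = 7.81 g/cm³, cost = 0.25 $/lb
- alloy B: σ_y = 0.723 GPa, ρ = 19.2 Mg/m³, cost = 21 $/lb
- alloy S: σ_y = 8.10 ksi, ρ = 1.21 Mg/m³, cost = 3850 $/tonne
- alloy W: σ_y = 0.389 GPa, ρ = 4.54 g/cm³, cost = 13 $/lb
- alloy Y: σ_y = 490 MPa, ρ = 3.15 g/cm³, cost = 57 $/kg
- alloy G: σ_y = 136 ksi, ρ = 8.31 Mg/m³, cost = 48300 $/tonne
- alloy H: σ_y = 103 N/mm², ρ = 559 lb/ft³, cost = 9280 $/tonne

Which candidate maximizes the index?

Normalizing units and computing the index:
  alloy D: σ_y = 342.0 MPa, ρ = 7810 kg/m³, cost = 0.5511 $/kg
  alloy B: σ_y = 723.0 MPa, ρ = 19200 kg/m³, cost = 46.30 $/kg
  alloy S: σ_y = 55.85 MPa, ρ = 1210 kg/m³, cost = 3.850 $/kg
  alloy W: σ_y = 389.0 MPa, ρ = 4540 kg/m³, cost = 28.66 $/kg
  alloy Y: σ_y = 490.0 MPa, ρ = 3150 kg/m³, cost = 57.00 $/kg
  alloy G: σ_y = 937.7 MPa, ρ = 8310 kg/m³, cost = 48.30 $/kg
  alloy H: σ_y = 103.0 MPa, ρ = 8954 kg/m³, cost = 9.280 $/kg
  alloy D: M = 79.5 kN·m per $
  alloy S: M = 12.0 kN·m per $
  alloy W: M = 2.99 kN·m per $
  alloy Y: M = 2.73 kN·m per $
  alloy G: M = 2.34 kN·m per $
  alloy H: M = 1.24 kN·m per $
  alloy B: M = 0.813 kN·m per $
The maximum is for alloy D.

alloy D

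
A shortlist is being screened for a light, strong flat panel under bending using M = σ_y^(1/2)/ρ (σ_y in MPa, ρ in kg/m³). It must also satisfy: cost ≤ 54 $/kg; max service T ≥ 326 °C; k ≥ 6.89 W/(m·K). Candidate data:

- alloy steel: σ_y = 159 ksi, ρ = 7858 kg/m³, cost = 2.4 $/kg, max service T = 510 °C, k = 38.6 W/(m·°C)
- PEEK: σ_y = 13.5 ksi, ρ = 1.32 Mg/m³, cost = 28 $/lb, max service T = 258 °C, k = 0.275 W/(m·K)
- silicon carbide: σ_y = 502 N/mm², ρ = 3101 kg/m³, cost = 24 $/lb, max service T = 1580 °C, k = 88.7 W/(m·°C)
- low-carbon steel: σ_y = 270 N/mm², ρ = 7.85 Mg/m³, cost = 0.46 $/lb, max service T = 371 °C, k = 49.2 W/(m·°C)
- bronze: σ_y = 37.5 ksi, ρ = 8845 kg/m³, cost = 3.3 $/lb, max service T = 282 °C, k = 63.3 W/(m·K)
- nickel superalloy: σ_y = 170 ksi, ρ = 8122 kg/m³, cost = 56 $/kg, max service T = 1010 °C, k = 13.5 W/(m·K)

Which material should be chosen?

Screen on constraints: cost ≤ 54 $/kg; max service T ≥ 326 °C; k ≥ 6.89 W/(m·K). Survivors: alloy steel, silicon carbide, low-carbon steel.
Putting every candidate on a common basis:
  alloy steel: σ_y = 1096 MPa, ρ = 7858 kg/m³
  silicon carbide: σ_y = 502.0 MPa, ρ = 3101 kg/m³
  low-carbon steel: σ_y = 270.0 MPa, ρ = 7850 kg/m³
  silicon carbide: M = 7.23×10⁻³
  alloy steel: M = 4.21×10⁻³
  low-carbon steel: M = 2.09×10⁻³
Highest index: silicon carbide.

silicon carbide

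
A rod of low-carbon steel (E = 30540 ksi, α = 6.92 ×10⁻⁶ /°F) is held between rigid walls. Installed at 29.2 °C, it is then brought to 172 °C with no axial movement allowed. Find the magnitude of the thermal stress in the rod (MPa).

E = 30540 ksi = 210.6 GPa.
α = 6.92×10⁻⁶/°F × 9/5 = 12.5×10⁻⁶/K.
ΔT = 142.8 K. Constrained thermal stress σ = E·α·ΔT = 210.6×10³ MPa × 12.5×10⁻⁶ × 142.8 = 375 MPa (compressive).

375 MPa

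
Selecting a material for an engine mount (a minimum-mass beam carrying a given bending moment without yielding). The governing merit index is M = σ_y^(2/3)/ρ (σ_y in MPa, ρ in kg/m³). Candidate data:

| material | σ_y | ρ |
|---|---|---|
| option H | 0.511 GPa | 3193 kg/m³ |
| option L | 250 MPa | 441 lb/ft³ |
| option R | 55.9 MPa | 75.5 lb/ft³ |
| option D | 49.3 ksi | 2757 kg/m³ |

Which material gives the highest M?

After converting to SI:
  option H: σ_y = 511.0 MPa, ρ = 3193 kg/m³
  option L: σ_y = 250.0 MPa, ρ = 7064 kg/m³
  option R: σ_y = 55.90 MPa, ρ = 1209 kg/m³
  option D: σ_y = 339.9 MPa, ρ = 2757 kg/m³
  option H: M = 20.0×10⁻³
  option D: M = 17.7×10⁻³
  option R: M = 12.1×10⁻³
  option L: M = 5.62×10⁻³
Option H ranks first.

option H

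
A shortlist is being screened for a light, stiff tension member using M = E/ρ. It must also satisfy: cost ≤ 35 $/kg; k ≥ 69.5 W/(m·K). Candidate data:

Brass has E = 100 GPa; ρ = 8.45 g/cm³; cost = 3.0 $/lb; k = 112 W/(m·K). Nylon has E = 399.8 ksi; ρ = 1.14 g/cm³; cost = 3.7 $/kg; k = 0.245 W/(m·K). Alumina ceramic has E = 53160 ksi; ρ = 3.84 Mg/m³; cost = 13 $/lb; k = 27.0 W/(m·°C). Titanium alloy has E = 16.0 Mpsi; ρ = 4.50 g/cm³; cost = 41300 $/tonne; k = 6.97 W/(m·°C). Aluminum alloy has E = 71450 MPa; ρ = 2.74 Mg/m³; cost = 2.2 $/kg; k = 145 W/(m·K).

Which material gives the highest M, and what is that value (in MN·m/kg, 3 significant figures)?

Screen on constraints: cost ≤ 35 $/kg; k ≥ 69.5 W/(m·K). Survivors: brass, aluminum alloy.
Convert each candidate to consistent units, then evaluate M:
  brass: E = 100.0 GPa, ρ = 8450 kg/m³
  aluminum alloy: E = 71.45 GPa, ρ = 2740 kg/m³
  aluminum alloy: M = 26.1 MN·m/kg
  brass: M = 11.8 MN·m/kg
Aluminum alloy ranks first.

aluminum alloy, M = 26.1 MN·m/kg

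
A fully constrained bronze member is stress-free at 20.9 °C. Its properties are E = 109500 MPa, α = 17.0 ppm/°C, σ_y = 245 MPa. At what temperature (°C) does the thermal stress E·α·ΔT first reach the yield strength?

E = 109500 MPa = 109.5 GPa.
E·α·ΔT = 245.0 MPa ⇒ ΔT = 245.0 / (109.5×10³ × 17.0×10⁻⁶) = 131.6 K.
T = 20.9 + 131.6 = 152.5 °C.

153 °C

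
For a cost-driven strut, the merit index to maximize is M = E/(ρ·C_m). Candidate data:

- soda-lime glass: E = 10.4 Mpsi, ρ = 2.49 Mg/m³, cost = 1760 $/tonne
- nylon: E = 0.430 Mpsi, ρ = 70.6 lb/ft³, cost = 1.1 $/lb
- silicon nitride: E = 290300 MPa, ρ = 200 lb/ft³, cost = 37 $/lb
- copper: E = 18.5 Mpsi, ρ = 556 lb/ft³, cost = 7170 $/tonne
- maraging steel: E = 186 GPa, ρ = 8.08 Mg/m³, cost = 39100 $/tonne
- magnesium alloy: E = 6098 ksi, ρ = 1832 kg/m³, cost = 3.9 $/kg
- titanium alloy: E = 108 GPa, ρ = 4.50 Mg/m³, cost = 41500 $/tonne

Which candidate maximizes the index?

soda-lime glass

In SI units:
  soda-lime glass: E = 71.71 GPa, ρ = 2490 kg/m³, cost = 1.760 $/kg
  nylon: E = 2.965 GPa, ρ = 1131 kg/m³, cost = 2.425 $/kg
  silicon nitride: E = 290.3 GPa, ρ = 3204 kg/m³, cost = 81.57 $/kg
  copper: E = 127.6 GPa, ρ = 8906 kg/m³, cost = 7.170 $/kg
  maraging steel: E = 186.0 GPa, ρ = 8080 kg/m³, cost = 39.10 $/kg
  magnesium alloy: E = 42.04 GPa, ρ = 1832 kg/m³, cost = 3.900 $/kg
  titanium alloy: E = 108.0 GPa, ρ = 4500 kg/m³, cost = 41.50 $/kg
  soda-lime glass: M = 16.4 MN·m per $
  magnesium alloy: M = 5.88 MN·m per $
  copper: M = 2.00 MN·m per $
  silicon nitride: M = 1.11 MN·m per $
  nylon: M = 1.08 MN·m per $
  maraging steel: M = 0.589 MN·m per $
  titanium alloy: M = 0.578 MN·m per $
Highest index: soda-lime glass.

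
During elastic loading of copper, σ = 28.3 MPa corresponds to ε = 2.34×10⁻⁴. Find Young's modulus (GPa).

E = σ/ε = 28.3 MPa / 2.34×10⁻⁴ = 120900 MPa = 121 GPa.

121 GPa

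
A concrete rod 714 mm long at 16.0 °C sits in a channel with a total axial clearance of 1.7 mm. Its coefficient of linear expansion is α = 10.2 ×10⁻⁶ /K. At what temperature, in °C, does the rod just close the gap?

α·L₀·ΔT = 1.7 mm ⇒ ΔT = 1.7 / (10.2×10⁻⁶ × 714.0) = 233.4 K.
T = 16.0 + 233.4 = 249.4 °C.

249 °C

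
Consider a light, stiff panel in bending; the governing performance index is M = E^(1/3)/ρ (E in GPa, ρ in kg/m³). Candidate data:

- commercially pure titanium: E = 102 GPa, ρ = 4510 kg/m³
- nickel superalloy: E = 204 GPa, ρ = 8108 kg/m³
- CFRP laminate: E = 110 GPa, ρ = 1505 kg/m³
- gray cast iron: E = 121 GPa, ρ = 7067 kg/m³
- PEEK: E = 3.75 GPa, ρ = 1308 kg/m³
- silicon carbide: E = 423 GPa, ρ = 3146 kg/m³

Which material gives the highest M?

CFRP laminate

Evaluate M for each candidate:
  CFRP laminate: M = 3.18×10⁻³
  silicon carbide: M = 2.39×10⁻³
  PEEK: M = 1.19×10⁻³
  commercially pure titanium: M = 1.04×10⁻³
  nickel superalloy: M = 0.726×10⁻³
  gray cast iron: M = 0.700×10⁻³
CFRP laminate has the largest M.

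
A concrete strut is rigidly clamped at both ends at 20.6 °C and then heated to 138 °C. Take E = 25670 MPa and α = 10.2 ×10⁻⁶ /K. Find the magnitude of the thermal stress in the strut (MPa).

E = 25670 MPa = 25.67 GPa.
ΔT = 117.4 K. Constrained thermal stress σ = E·α·ΔT = 25.67×10³ MPa × 10.2×10⁻⁶ × 117.4 = 30.7 MPa (compressive).

30.7 MPa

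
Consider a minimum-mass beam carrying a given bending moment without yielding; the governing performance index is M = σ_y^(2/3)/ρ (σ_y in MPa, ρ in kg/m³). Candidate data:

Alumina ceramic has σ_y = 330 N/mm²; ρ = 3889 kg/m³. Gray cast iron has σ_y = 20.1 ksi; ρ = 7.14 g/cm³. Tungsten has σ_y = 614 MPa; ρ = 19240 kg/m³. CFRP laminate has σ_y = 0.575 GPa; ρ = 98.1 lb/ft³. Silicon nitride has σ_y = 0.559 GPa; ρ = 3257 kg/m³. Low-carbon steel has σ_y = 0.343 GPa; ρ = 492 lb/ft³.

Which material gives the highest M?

After converting to SI:
  alumina ceramic: σ_y = 330.0 MPa, ρ = 3889 kg/m³
  gray cast iron: σ_y = 138.6 MPa, ρ = 7140 kg/m³
  tungsten: σ_y = 614.0 MPa, ρ = 19240 kg/m³
  CFRP laminate: σ_y = 575.0 MPa, ρ = 1571 kg/m³
  silicon nitride: σ_y = 559.0 MPa, ρ = 3257 kg/m³
  low-carbon steel: σ_y = 343.0 MPa, ρ = 7881 kg/m³
  CFRP laminate: M = 44.0×10⁻³
  silicon nitride: M = 20.8×10⁻³
  alumina ceramic: M = 12.3×10⁻³
  low-carbon steel: M = 6.22×10⁻³
  tungsten: M = 3.75×10⁻³
  gray cast iron: M = 3.75×10⁻³
Highest index: CFRP laminate.

CFRP laminate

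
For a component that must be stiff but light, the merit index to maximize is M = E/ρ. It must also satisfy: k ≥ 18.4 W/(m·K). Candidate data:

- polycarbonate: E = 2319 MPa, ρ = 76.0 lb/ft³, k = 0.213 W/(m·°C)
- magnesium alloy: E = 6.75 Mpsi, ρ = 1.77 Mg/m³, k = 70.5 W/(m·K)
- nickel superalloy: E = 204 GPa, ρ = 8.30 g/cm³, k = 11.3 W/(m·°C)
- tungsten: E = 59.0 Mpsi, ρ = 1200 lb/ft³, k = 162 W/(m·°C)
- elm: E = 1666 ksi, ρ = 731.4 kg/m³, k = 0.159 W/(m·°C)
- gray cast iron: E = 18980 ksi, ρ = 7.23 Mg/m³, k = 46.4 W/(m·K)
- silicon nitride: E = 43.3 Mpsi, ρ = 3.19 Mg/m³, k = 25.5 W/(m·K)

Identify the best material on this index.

silicon nitride

Screen on constraints: k ≥ 18.4 W/(m·K). Survivors: magnesium alloy, tungsten, gray cast iron, silicon nitride.
After converting to SI:
  magnesium alloy: E = 46.54 GPa, ρ = 1770 kg/m³
  tungsten: E = 406.8 GPa, ρ = 19220 kg/m³
  gray cast iron: E = 130.9 GPa, ρ = 7230 kg/m³
  silicon nitride: E = 298.5 GPa, ρ = 3190 kg/m³
  silicon nitride: M = 93.6 MN·m/kg
  magnesium alloy: M = 26.3 MN·m/kg
  tungsten: M = 21.2 MN·m/kg
  gray cast iron: M = 18.1 MN·m/kg
Highest index: silicon nitride.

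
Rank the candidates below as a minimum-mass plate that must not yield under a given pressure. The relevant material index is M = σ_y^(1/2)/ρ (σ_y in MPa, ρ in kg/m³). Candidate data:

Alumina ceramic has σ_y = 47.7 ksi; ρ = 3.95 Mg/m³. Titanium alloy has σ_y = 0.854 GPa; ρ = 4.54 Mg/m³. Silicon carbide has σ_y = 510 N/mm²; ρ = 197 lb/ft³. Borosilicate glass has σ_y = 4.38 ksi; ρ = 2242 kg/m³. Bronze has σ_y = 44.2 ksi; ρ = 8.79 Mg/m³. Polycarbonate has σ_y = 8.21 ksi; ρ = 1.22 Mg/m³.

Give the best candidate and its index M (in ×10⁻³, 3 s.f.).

silicon carbide, M = 7.16×10⁻³

Putting every candidate on a common basis:
  alumina ceramic: σ_y = 328.9 MPa, ρ = 3950 kg/m³
  titanium alloy: σ_y = 854.0 MPa, ρ = 4540 kg/m³
  silicon carbide: σ_y = 510.0 MPa, ρ = 3156 kg/m³
  borosilicate glass: σ_y = 30.20 MPa, ρ = 2242 kg/m³
  bronze: σ_y = 304.7 MPa, ρ = 8790 kg/m³
  polycarbonate: σ_y = 56.61 MPa, ρ = 1220 kg/m³
  silicon carbide: M = 7.16×10⁻³
  titanium alloy: M = 6.44×10⁻³
  polycarbonate: M = 6.17×10⁻³
  alumina ceramic: M = 4.59×10⁻³
  borosilicate glass: M = 2.45×10⁻³
  bronze: M = 1.99×10⁻³
Silicon carbide ranks first.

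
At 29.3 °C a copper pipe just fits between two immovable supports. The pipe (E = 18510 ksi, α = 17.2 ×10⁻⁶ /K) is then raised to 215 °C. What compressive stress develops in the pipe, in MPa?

E = 18510 ksi = 127.6 GPa.
ΔT = 185.7 K. Constrained thermal stress σ = E·α·ΔT = 127.6×10³ MPa × 17.2×10⁻⁶ × 185.7 = 408 MPa (compressive).

408 MPa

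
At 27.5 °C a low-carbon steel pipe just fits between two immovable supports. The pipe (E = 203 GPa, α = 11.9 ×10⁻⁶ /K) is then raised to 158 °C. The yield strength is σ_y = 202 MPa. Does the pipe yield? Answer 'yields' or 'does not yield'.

yields

ΔT = 130.5 K. Constrained thermal stress σ = E·α·ΔT = 203.0×10³ MPa × 11.9×10⁻⁶ × 130.5 = 315 MPa (compressive).
Compare to σ_y = 202 MPa: σ ≥ σ_y, so it yields.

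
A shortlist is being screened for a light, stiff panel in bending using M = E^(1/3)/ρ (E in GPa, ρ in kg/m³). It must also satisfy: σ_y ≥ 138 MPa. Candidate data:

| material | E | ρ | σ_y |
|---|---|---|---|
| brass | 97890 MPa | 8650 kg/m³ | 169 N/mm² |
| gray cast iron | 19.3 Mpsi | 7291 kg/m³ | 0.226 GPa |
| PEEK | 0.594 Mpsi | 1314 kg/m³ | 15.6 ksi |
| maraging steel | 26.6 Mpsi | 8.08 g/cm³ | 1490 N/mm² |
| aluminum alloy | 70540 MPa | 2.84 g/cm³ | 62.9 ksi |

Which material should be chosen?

Screen on constraints: σ_y ≥ 138 MPa. Survivors: brass, gray cast iron, maraging steel, aluminum alloy.
After converting to SI:
  brass: E = 97.89 GPa, ρ = 8650 kg/m³
  gray cast iron: E = 133.1 GPa, ρ = 7291 kg/m³
  maraging steel: E = 183.4 GPa, ρ = 8080 kg/m³
  aluminum alloy: E = 70.54 GPa, ρ = 2840 kg/m³
  aluminum alloy: M = 1.45×10⁻³
  maraging steel: M = 0.703×10⁻³
  gray cast iron: M = 0.700×10⁻³
  brass: M = 0.533×10⁻³
Aluminum alloy has the largest M.

aluminum alloy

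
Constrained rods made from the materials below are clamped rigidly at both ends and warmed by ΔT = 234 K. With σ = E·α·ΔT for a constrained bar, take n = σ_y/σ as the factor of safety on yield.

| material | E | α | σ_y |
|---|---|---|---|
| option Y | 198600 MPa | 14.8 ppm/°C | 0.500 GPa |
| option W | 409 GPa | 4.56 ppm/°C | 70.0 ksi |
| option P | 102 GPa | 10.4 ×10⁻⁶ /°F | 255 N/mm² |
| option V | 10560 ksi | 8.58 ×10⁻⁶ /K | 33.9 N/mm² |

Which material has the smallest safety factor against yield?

Converting E to GPa, α to ×10⁻⁶/K, σ_y to MPa, then σ and n for each:
  option Y: E = 198.6, α = 14.8, σ_y = 500.0 → σ = 688 MPa, n = 0.727
  option W: E = 409.0, α = 4.56, σ_y = 482.6 → σ = 436 MPa, n = 1.11
  option P: E = 102.0, α = 18.7, σ_y = 255.0 → σ = 447 MPa, n = 0.571
  option V: E = 72.81, α = 8.58, σ_y = 33.90 → σ = 146 MPa, n = 0.232
Smallest n: option V with n = 0.232.

option V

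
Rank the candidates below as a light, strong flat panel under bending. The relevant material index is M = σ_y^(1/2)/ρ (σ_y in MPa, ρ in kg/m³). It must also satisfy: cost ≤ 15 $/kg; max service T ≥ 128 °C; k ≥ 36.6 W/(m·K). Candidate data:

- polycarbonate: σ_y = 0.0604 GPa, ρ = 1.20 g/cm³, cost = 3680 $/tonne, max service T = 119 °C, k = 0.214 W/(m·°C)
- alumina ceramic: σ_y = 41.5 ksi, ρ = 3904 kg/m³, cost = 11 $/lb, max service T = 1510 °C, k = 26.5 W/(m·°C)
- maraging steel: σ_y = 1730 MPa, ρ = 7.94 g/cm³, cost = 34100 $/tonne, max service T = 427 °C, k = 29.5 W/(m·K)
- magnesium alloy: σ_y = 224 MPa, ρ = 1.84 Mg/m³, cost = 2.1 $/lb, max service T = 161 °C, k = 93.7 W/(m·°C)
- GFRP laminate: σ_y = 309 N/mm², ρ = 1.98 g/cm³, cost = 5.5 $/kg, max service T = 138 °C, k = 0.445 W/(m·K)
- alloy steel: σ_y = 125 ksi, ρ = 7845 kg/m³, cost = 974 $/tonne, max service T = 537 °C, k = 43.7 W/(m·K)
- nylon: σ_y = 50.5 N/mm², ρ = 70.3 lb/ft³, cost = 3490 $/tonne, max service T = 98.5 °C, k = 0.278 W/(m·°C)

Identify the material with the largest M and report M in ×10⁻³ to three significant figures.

Screen on constraints: cost ≤ 15 $/kg; max service T ≥ 128 °C; k ≥ 36.6 W/(m·K). Survivors: magnesium alloy, alloy steel.
Normalizing units and computing the index:
  magnesium alloy: σ_y = 224.0 MPa, ρ = 1840 kg/m³
  alloy steel: σ_y = 861.8 MPa, ρ = 7845 kg/m³
  magnesium alloy: M = 8.13×10⁻³
  alloy steel: M = 3.74×10⁻³
Magnesium alloy ranks first.

magnesium alloy, M = 8.13×10⁻³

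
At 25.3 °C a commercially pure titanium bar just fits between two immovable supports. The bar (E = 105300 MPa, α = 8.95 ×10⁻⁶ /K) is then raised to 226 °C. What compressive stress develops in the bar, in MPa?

189 MPa

E = 105300 MPa = 105.3 GPa.
ΔT = 200.7 K. Constrained thermal stress σ = E·α·ΔT = 105.3×10³ MPa × 8.95×10⁻⁶ × 200.7 = 189 MPa (compressive).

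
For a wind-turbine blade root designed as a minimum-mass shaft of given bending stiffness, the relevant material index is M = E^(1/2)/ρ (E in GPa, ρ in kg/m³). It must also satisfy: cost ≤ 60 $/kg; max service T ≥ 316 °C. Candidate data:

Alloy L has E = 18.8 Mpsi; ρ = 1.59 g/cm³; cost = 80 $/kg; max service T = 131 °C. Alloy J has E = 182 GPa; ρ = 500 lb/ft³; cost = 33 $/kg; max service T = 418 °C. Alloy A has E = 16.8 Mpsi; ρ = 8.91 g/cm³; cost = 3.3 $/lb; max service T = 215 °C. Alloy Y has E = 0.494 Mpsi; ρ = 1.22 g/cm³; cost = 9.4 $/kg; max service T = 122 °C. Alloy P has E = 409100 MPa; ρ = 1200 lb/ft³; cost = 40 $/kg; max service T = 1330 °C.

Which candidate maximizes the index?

Screen on constraints: cost ≤ 60 $/kg; max service T ≥ 316 °C. Survivors: alloy J, alloy P.
In SI units:
  alloy J: E = 182.0 GPa, ρ = 8009 kg/m³
  alloy P: E = 409.1 GPa, ρ = 19220 kg/m³
  alloy J: M = 1.68×10⁻³
  alloy P: M = 1.05×10⁻³
Alloy J has the largest M.

alloy J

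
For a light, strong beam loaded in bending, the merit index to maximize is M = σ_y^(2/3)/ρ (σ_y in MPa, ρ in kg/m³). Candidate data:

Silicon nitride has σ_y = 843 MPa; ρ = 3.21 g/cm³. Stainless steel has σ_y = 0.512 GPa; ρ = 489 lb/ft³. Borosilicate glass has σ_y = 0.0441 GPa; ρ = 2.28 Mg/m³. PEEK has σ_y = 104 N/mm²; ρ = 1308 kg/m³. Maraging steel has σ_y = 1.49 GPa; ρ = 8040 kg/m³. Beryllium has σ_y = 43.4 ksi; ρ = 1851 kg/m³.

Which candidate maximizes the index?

silicon nitride

Convert each candidate to consistent units, then evaluate M:
  silicon nitride: σ_y = 843.0 MPa, ρ = 3210 kg/m³
  stainless steel: σ_y = 512.0 MPa, ρ = 7833 kg/m³
  borosilicate glass: σ_y = 44.10 MPa, ρ = 2280 kg/m³
  PEEK: σ_y = 104.0 MPa, ρ = 1308 kg/m³
  maraging steel: σ_y = 1490 MPa, ρ = 8040 kg/m³
  beryllium: σ_y = 299.2 MPa, ρ = 1851 kg/m³
  silicon nitride: M = 27.8×10⁻³
  beryllium: M = 24.2×10⁻³
  PEEK: M = 16.9×10⁻³
  maraging steel: M = 16.2×10⁻³
  stainless steel: M = 8.17×10⁻³
  borosilicate glass: M = 5.47×10⁻³
Silicon nitride has the largest M.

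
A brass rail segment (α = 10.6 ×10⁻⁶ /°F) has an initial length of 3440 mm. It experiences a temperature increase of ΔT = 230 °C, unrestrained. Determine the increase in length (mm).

15.1 mm

Convert α: 10.6×10⁻⁶/°F × (9/5) = 19.1×10⁻⁶/K.
ΔL = α·L₀·ΔT = 19.1×10⁻⁶ × 3440 mm × 230.0 K = 15.1 mm.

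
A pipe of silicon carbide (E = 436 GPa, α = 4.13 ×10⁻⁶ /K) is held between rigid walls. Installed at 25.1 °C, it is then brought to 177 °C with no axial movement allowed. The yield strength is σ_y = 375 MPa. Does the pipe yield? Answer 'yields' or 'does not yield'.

ΔT = 151.9 K. Constrained thermal stress σ = E·α·ΔT = 436.0×10³ MPa × 4.13×10⁻⁶ × 151.9 = 274 MPa (compressive).
Compare to σ_y = 375 MPa: σ < σ_y, so it does not yield.

does not yield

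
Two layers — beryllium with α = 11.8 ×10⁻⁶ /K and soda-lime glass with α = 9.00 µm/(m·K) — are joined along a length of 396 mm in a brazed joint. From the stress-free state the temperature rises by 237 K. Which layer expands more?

α(beryllium) = 11.8×10⁻⁶/K vs α(soda-lime glass) = 9.00×10⁻⁶/K.
Higher α expands more for the same ΔT: beryllium.

beryllium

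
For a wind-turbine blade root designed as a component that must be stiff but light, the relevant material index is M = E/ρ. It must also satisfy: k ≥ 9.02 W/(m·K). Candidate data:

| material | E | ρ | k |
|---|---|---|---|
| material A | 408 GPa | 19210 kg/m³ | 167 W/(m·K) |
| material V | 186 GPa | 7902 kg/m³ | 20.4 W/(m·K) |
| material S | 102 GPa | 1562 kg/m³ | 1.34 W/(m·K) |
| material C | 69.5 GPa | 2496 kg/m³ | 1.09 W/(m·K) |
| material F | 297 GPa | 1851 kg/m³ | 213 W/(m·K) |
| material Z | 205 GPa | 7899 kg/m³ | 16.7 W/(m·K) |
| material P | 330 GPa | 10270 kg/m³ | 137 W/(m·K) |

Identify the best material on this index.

material F

Screen on constraints: k ≥ 9.02 W/(m·K). Survivors: material A, material V, material F, material Z, material P.
Evaluate M for each candidate:
  material F: M = 160 MN·m/kg
  material P: M = 32.1 MN·m/kg
  material Z: M = 26.0 MN·m/kg
  material V: M = 23.5 MN·m/kg
  material A: M = 21.2 MN·m/kg
The maximum is for material F.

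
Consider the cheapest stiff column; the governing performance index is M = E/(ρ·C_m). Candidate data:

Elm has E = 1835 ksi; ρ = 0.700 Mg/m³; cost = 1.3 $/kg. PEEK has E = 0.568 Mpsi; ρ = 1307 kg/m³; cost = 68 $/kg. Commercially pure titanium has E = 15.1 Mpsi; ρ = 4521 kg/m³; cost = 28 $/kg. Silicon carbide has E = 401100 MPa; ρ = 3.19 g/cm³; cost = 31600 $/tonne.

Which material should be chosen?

elm

In SI units:
  elm: E = 12.65 GPa, ρ = 700.0 kg/m³, cost = 1.300 $/kg
  PEEK: E = 3.916 GPa, ρ = 1307 kg/m³, cost = 68.00 $/kg
  commercially pure titanium: E = 104.1 GPa, ρ = 4521 kg/m³, cost = 28.00 $/kg
  silicon carbide: E = 401.1 GPa, ρ = 3190 kg/m³, cost = 31.60 $/kg
  elm: M = 13.9 MN·m per $
  silicon carbide: M = 3.98 MN·m per $
  commercially pure titanium: M = 0.822 MN·m per $
  PEEK: M = 0.0441 MN·m per $
Elm ranks first.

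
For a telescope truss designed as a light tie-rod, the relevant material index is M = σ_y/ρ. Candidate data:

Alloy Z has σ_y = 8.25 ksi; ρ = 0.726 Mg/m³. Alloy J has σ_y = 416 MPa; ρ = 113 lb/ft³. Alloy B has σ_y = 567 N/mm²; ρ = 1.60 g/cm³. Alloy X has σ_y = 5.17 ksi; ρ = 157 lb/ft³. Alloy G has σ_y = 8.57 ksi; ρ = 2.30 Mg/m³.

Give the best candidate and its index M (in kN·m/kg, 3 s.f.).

alloy B, M = 354 kN·m/kg

Normalizing units and computing the index:
  alloy Z: σ_y = 56.88 MPa, ρ = 726.0 kg/m³
  alloy J: σ_y = 416.0 MPa, ρ = 1810 kg/m³
  alloy B: σ_y = 567.0 MPa, ρ = 1600 kg/m³
  alloy X: σ_y = 35.65 MPa, ρ = 2515 kg/m³
  alloy G: σ_y = 59.09 MPa, ρ = 2300 kg/m³
  alloy B: M = 354 kN·m/kg
  alloy J: M = 230 kN·m/kg
  alloy Z: M = 78.3 kN·m/kg
  alloy G: M = 25.7 kN·m/kg
  alloy X: M = 14.2 kN·m/kg
Alloy B has the largest M.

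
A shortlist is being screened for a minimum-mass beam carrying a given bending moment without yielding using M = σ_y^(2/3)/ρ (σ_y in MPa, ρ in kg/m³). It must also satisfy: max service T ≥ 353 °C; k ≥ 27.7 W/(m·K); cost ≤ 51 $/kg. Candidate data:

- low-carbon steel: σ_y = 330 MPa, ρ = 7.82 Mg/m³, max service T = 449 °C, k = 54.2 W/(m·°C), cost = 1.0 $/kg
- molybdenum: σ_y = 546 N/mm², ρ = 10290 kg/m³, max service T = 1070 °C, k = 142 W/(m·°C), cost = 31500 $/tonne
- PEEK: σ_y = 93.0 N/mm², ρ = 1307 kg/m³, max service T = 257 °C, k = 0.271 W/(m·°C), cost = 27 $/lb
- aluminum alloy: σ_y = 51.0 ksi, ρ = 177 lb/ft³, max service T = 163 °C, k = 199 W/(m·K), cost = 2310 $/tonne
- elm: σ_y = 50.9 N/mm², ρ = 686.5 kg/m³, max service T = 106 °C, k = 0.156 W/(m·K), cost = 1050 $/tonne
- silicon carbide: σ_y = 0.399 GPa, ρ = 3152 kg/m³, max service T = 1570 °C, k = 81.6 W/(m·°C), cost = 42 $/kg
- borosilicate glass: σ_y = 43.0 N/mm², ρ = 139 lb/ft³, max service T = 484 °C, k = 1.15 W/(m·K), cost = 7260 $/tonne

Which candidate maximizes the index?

Screen on constraints: max service T ≥ 353 °C; k ≥ 27.7 W/(m·K); cost ≤ 51 $/kg. Survivors: low-carbon steel, molybdenum, silicon carbide.
After converting to SI:
  low-carbon steel: σ_y = 330.0 MPa, ρ = 7820 kg/m³
  molybdenum: σ_y = 546.0 MPa, ρ = 10290 kg/m³
  silicon carbide: σ_y = 399.0 MPa, ρ = 3152 kg/m³
  silicon carbide: M = 17.2×10⁻³
  molybdenum: M = 6.49×10⁻³
  low-carbon steel: M = 6.11×10⁻³
Silicon carbide ranks first.

silicon carbide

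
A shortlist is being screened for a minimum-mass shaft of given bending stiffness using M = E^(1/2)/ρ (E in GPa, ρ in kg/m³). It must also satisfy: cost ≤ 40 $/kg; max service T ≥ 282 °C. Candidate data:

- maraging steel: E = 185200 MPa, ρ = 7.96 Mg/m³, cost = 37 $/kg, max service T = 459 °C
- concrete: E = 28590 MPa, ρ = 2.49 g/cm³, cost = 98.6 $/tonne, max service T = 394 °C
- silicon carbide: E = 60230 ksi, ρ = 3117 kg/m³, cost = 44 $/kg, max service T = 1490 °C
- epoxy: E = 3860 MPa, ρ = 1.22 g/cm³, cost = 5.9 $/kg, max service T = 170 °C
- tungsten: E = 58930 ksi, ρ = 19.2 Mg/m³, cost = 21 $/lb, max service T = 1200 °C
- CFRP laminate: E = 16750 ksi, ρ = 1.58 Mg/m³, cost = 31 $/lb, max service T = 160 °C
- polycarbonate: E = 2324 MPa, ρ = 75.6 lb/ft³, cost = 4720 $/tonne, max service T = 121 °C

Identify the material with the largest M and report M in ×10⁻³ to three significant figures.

Screen on constraints: cost ≤ 40 $/kg; max service T ≥ 282 °C. Survivors: maraging steel, concrete.
Normalizing units and computing the index:
  maraging steel: E = 185.2 GPa, ρ = 7960 kg/m³
  concrete: E = 28.59 GPa, ρ = 2490 kg/m³
  concrete: M = 2.15×10⁻³
  maraging steel: M = 1.71×10⁻³
Concrete has the largest M.

concrete, M = 2.15×10⁻³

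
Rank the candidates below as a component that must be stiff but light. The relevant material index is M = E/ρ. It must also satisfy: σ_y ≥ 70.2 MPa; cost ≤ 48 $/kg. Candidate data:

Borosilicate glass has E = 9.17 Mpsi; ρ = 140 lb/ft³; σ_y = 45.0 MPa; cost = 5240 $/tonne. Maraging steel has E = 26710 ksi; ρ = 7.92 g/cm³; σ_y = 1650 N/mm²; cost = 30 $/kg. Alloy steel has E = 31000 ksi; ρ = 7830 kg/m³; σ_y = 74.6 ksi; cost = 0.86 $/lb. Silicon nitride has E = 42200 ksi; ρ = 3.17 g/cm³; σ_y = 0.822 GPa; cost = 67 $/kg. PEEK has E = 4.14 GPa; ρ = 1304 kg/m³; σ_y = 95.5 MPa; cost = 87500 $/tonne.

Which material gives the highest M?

Screen on constraints: σ_y ≥ 70.2 MPa; cost ≤ 48 $/kg. Survivors: maraging steel, alloy steel.
Convert each candidate to consistent units, then evaluate M:
  maraging steel: E = 184.2 GPa, ρ = 7920 kg/m³
  alloy steel: E = 213.7 GPa, ρ = 7830 kg/m³
  alloy steel: M = 27.3 MN·m/kg
  maraging steel: M = 23.3 MN·m/kg
Alloy steel has the largest M.

alloy steel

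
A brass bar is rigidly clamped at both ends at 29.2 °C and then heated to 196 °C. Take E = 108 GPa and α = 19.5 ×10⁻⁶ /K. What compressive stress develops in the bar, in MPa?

ΔT = 166.8 K. Constrained thermal stress σ = E·α·ΔT = 108.0×10³ MPa × 19.5×10⁻⁶ × 166.8 = 351 MPa (compressive).

351 MPa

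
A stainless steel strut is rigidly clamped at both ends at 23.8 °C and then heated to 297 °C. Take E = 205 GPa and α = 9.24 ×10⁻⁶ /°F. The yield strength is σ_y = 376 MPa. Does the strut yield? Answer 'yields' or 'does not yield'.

yields

α = 9.24×10⁻⁶/°F × 9/5 = 16.6×10⁻⁶/K.
ΔT = 273.2 K. Constrained thermal stress σ = E·α·ΔT = 205.0×10³ MPa × 16.6×10⁻⁶ × 273.2 = 931 MPa (compressive).
Compare to σ_y = 376 MPa: σ ≥ σ_y, so it yields.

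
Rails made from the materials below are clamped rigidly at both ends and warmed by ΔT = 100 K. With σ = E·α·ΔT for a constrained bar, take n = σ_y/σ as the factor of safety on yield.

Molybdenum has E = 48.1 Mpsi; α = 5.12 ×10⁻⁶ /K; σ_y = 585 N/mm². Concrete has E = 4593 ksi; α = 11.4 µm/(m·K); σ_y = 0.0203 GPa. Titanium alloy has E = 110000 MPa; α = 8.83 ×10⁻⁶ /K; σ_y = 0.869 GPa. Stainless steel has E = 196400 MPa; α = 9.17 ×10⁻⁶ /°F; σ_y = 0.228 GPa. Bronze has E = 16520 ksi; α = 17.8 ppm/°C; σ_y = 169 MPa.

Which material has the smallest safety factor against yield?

Converting E to GPa, α to ×10⁻⁶/K, σ_y to MPa, then σ and n for each:
  molybdenum: E = 331.6, α = 5.12, σ_y = 585.0 → σ = 170 MPa, n = 3.45
  concrete: E = 31.67, α = 11.4, σ_y = 20.30 → σ = 36.1 MPa, n = 0.562
  titanium alloy: E = 110.0, α = 8.83, σ_y = 869.0 → σ = 97.1 MPa, n = 8.95
  stainless steel: E = 196.4, α = 16.5, σ_y = 228.0 → σ = 324 MPa, n = 0.703
  bronze: E = 113.9, α = 17.8, σ_y = 169.0 → σ = 203 MPa, n = 0.834
Concrete has the lowest safety factor, n = 0.562.

concrete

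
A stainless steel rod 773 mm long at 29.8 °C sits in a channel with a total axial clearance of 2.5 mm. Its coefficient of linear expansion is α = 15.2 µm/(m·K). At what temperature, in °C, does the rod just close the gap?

243 °C

α·L₀·ΔT = 2.5 mm ⇒ ΔT = 2.5 / (15.2×10⁻⁶ × 773.0) = 212.8 K.
T = 29.8 + 212.8 = 242.6 °C.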